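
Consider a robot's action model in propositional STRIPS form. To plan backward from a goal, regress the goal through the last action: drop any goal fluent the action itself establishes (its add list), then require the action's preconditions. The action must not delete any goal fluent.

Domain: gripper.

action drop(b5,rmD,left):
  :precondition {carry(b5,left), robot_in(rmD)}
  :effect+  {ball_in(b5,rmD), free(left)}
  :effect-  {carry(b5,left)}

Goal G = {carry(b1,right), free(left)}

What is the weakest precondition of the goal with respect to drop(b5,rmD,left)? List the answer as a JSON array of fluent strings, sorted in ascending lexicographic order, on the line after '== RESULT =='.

Regress:
  G ∩ del = {}  (empty — regression defined)
  G \ add = {carry(b1,right), free(left)} \ {ball_in(b5,rmD), free(left)} = {carry(b1,right)}
  ∪ pre   = {carry(b1,right)} ∪ {carry(b5,left), robot_in(rmD)}
          = {carry(b1,right), carry(b5,left), robot_in(rmD)}

== RESULT ==
["carry(b1,right)", "carry(b5,left)", "robot_in(rmD)"]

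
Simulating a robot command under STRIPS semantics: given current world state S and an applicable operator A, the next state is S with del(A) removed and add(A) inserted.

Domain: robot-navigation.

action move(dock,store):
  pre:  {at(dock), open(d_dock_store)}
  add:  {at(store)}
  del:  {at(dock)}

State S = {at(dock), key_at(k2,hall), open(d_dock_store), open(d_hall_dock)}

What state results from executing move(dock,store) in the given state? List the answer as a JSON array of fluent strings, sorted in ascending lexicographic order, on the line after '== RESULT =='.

Progress:
  pre ⊆ S: {at(dock), open(d_dock_store)} ⊆ S  — applicable
  S \ del = {key_at(k2,hall), open(d_dock_store), open(d_hall_dock)}
  ∪ add   = {at(store), key_at(k2,hall), open(d_dock_store), open(d_hall_dock)}

== RESULT ==
["at(store)", "key_at(k2,hall)", "open(d_dock_store)", "open(d_hall_dock)"]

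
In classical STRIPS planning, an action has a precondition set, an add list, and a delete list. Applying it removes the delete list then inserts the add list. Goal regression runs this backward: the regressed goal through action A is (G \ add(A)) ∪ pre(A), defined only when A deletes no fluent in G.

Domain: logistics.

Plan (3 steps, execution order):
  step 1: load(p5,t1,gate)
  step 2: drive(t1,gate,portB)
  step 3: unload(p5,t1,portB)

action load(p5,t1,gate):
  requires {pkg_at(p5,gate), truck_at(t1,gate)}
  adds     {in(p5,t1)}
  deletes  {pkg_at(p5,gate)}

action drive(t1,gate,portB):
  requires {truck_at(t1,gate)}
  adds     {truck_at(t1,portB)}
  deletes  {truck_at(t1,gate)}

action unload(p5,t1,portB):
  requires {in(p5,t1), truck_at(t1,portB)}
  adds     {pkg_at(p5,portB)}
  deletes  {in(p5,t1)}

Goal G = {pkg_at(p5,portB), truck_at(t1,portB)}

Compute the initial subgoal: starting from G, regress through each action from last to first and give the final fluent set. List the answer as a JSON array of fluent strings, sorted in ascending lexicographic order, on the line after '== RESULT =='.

Regress step by step:
  through step 3 (unload(p5,t1,portB)): drop {pkg_at(p5,portB)}, keep {truck_at(t1,portB)}, require {in(p5,t1), truck_at(t1,portB)}
    → {in(p5,t1), truck_at(t1,portB)}
  through step 2 (drive(t1,gate,portB)): drop {truck_at(t1,portB)}, keep {in(p5,t1)}, require {truck_at(t1,gate)}
    → {in(p5,t1), truck_at(t1,gate)}
  through step 1 (load(p5,t1,gate)): drop {in(p5,t1)}, keep {truck_at(t1,gate)}, require {pkg_at(p5,gate), truck_at(t1,gate)}
    → {pkg_at(p5,gate), truck_at(t1,gate)}

== RESULT ==
["pkg_at(p5,gate)", "truck_at(t1,gate)"]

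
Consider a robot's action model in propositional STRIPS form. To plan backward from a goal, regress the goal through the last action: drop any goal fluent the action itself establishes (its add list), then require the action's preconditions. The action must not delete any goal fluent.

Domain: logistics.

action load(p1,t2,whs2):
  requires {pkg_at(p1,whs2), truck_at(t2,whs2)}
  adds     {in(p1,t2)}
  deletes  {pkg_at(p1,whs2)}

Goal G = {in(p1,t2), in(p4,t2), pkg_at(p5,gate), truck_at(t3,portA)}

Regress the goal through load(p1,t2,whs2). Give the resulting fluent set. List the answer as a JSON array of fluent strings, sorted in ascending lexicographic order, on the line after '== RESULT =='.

Regress:
  G ∩ del = {}  (empty — regression defined)
  G \ add = {in(p1,t2), in(p4,t2), pkg_at(p5,gate), truck_at(t3,portA)} \ {in(p1,t2)} = {in(p4,t2), pkg_at(p5,gate), truck_at(t3,portA)}
  ∪ pre   = {in(p4,t2), pkg_at(p5,gate), truck_at(t3,portA)} ∪ {pkg_at(p1,whs2), truck_at(t2,whs2)}
          = {in(p4,t2), pkg_at(p1,whs2), pkg_at(p5,gate), truck_at(t2,whs2), truck_at(t3,portA)}

== RESULT ==
["in(p4,t2)", "pkg_at(p1,whs2)", "pkg_at(p5,gate)", "truck_at(t2,whs2)", "truck_at(t3,portA)"]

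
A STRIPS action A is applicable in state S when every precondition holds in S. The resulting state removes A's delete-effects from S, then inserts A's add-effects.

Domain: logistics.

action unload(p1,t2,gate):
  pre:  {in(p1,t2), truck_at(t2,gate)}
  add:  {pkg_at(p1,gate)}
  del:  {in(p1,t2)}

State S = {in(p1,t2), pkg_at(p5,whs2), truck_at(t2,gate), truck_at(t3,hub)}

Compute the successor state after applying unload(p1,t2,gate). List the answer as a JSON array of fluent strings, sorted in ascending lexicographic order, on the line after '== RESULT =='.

Compute (S \ del) ∪ add:
  pre ⊆ S: {in(p1,t2), truck_at(t2,gate)} ⊆ S  — applicable
  S \ del = {pkg_at(p5,whs2), truck_at(t2,gate), truck_at(t3,hub)}
  ∪ add   = {pkg_at(p1,gate), pkg_at(p5,whs2), truck_at(t2,gate), truck_at(t3,hub)}

== RESULT ==
["pkg_at(p1,gate)", "pkg_at(p5,whs2)", "truck_at(t2,gate)", "truck_at(t3,hub)"]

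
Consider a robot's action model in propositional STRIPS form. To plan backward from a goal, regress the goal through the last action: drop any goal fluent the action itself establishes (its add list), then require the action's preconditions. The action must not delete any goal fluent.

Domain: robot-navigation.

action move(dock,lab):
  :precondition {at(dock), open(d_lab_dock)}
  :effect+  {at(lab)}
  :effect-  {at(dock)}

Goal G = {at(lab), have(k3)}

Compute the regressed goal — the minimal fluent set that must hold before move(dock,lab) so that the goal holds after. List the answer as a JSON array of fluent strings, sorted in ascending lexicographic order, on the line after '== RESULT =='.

Compute (G \ add) ∪ pre:
  G ∩ del = {}  (empty — regression defined)
  G \ add = {at(lab), have(k3)} \ {at(lab)} = {have(k3)}
  ∪ pre   = {have(k3)} ∪ {at(dock), open(d_lab_dock)}
          = {at(dock), have(k3), open(d_lab_dock)}

== RESULT ==
["at(dock)", "have(k3)", "open(d_lab_dock)"]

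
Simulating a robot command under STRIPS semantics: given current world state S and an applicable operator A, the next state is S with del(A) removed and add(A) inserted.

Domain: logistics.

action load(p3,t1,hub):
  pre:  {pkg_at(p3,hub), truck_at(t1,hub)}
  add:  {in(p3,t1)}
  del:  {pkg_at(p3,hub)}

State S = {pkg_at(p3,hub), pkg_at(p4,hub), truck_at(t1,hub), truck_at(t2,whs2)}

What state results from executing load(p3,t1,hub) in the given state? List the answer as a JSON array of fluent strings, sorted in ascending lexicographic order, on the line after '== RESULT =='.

Compute (S \ del) ∪ add:
  pre ⊆ S: {pkg_at(p3,hub), truck_at(t1,hub)} ⊆ S  — applicable
  S \ del = {pkg_at(p4,hub), truck_at(t1,hub), truck_at(t2,whs2)}
  ∪ add   = {in(p3,t1), pkg_at(p4,hub), truck_at(t1,hub), truck_at(t2,whs2)}

== RESULT ==
["in(p3,t1)", "pkg_at(p4,hub)", "truck_at(t1,hub)", "truck_at(t2,whs2)"]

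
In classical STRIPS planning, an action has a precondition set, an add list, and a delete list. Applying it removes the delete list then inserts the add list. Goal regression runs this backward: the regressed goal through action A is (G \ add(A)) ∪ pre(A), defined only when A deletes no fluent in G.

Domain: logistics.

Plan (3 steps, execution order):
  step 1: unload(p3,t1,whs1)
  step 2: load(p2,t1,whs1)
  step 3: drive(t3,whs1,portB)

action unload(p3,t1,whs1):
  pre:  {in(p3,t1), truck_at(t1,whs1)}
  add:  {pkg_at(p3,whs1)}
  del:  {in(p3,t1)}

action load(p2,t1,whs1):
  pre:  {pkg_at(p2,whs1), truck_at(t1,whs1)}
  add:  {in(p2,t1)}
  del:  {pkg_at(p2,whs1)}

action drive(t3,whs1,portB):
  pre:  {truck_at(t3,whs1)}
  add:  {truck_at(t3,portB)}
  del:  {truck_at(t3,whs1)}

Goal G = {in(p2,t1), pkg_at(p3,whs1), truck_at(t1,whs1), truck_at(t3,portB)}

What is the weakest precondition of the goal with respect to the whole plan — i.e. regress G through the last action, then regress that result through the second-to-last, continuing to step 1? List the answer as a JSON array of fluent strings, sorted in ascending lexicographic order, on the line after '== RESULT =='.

Work backward from the goal:
  through step 3 (drive(t3,whs1,portB)): drop {truck_at(t3,portB)}, keep {in(p2,t1), pkg_at(p3,whs1), truck_at(t1,whs1)}, require {truck_at(t3,whs1)}
    → {in(p2,t1), pkg_at(p3,whs1), truck_at(t1,whs1), truck_at(t3,whs1)}
  through step 2 (load(p2,t1,whs1)): drop {in(p2,t1)}, keep {pkg_at(p3,whs1), truck_at(t1,whs1), truck_at(t3,whs1)}, require {pkg_at(p2,whs1), truck_at(t1,whs1)}
    → {pkg_at(p2,whs1), pkg_at(p3,whs1), truck_at(t1,whs1), truck_at(t3,whs1)}
  through step 1 (unload(p3,t1,whs1)): drop {pkg_at(p3,whs1)}, keep {pkg_at(p2,whs1), truck_at(t1,whs1), truck_at(t3,whs1)}, require {in(p3,t1), truck_at(t1,whs1)}
    → {in(p3,t1), pkg_at(p2,whs1), truck_at(t1,whs1), truck_at(t3,whs1)}

== RESULT ==
["in(p3,t1)", "pkg_at(p2,whs1)", "truck_at(t1,whs1)", "truck_at(t3,whs1)"]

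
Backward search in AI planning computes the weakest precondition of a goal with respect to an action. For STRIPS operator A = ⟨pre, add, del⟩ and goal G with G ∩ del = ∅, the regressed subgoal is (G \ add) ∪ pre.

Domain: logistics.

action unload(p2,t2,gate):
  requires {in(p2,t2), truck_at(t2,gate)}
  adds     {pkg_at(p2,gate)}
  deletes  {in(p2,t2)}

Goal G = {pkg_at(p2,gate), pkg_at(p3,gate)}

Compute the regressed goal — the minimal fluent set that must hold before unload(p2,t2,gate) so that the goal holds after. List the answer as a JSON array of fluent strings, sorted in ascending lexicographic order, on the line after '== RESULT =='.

Compute (G \ add) ∪ pre:
  G ∩ del = {}  (empty — regression defined)
  G \ add = {pkg_at(p2,gate), pkg_at(p3,gate)} \ {pkg_at(p2,gate)} = {pkg_at(p3,gate)}
  ∪ pre   = {pkg_at(p3,gate)} ∪ {in(p2,t2), truck_at(t2,gate)}
          = {in(p2,t2), pkg_at(p3,gate), truck_at(t2,gate)}

== RESULT ==
["in(p2,t2)", "pkg_at(p3,gate)", "truck_at(t2,gate)"]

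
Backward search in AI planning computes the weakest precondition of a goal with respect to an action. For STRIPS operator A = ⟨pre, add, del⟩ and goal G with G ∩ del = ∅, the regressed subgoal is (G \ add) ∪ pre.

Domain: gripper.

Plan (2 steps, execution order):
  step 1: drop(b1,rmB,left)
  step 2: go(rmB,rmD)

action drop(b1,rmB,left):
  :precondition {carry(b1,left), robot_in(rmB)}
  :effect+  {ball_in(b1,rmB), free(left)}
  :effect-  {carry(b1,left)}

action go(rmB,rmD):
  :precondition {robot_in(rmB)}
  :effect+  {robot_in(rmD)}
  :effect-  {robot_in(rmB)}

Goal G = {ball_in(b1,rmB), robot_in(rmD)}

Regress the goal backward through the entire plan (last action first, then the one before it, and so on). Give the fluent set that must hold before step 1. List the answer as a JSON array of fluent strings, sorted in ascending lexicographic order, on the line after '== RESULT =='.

Regress step by step:
  through step 2 (go(rmB,rmD)): drop {robot_in(rmD)}, keep {ball_in(b1,rmB)}, require {robot_in(rmB)}
    → {ball_in(b1,rmB), robot_in(rmB)}
  through step 1 (drop(b1,rmB,left)): drop {ball_in(b1,rmB)}, keep {robot_in(rmB)}, require {carry(b1,left), robot_in(rmB)}
    → {carry(b1,left), robot_in(rmB)}

== RESULT ==
["carry(b1,left)", "robot_in(rmB)"]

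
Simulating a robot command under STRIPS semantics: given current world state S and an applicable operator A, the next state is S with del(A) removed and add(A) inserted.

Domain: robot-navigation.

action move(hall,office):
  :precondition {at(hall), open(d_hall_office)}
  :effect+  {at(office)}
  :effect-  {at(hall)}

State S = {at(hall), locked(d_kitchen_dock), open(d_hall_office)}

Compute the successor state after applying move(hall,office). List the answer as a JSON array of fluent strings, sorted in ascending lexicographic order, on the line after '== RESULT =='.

Progress:
  pre ⊆ S: {at(hall), open(d_hall_office)} ⊆ S  — applicable
  S \ del = {locked(d_kitchen_dock), open(d_hall_office)}
  ∪ add   = {at(office), locked(d_kitchen_dock), open(d_hall_office)}

== RESULT ==
["at(office)", "locked(d_kitchen_dock)", "open(d_hall_office)"]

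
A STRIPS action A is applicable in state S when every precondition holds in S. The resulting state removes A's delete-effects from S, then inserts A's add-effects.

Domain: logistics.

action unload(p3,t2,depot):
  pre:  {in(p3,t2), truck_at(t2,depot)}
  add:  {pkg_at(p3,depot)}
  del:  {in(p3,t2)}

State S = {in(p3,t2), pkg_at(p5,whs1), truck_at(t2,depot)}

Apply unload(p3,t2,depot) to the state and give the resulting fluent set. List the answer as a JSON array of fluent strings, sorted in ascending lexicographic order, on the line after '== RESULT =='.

Progress:
  pre ⊆ S: {in(p3,t2), truck_at(t2,depot)} ⊆ S  — applicable
  S \ del = {pkg_at(p5,whs1), truck_at(t2,depot)}
  ∪ add   = {pkg_at(p3,depot), pkg_at(p5,whs1), truck_at(t2,depot)}

== RESULT ==
["pkg_at(p3,depot)", "pkg_at(p5,whs1)", "truck_at(t2,depot)"]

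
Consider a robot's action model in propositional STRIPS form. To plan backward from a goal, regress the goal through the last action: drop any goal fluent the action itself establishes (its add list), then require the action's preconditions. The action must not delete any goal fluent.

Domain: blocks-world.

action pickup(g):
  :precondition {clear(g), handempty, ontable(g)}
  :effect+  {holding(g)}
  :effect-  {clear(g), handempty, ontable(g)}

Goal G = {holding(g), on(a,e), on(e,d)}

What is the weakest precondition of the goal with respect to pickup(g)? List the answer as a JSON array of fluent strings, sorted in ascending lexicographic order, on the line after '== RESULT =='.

Compute (G \ add) ∪ pre:
  G ∩ del = {}  (empty — regression defined)
  G \ add = {holding(g), on(a,e), on(e,d)} \ {holding(g)} = {on(a,e), on(e,d)}
  ∪ pre   = {on(a,e), on(e,d)} ∪ {clear(g), handempty, ontable(g)}
          = {clear(g), handempty, on(a,e), on(e,d), ontable(g)}

== RESULT ==
["clear(g)", "handempty", "on(a,e)", "on(e,d)", "ontable(g)"]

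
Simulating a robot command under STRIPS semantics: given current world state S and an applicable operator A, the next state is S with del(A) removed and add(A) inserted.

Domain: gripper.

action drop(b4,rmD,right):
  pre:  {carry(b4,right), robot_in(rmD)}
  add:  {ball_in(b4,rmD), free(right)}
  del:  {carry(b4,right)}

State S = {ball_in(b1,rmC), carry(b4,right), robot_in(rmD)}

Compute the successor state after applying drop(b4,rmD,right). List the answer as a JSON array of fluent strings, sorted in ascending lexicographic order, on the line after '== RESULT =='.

Compute (S \ del) ∪ add:
  pre ⊆ S: {carry(b4,right), robot_in(rmD)} ⊆ S  — applicable
  S \ del = {ball_in(b1,rmC), robot_in(rmD)}
  ∪ add   = {ball_in(b1,rmC), ball_in(b4,rmD), free(right), robot_in(rmD)}

== RESULT ==
["ball_in(b1,rmC)", "ball_in(b4,rmD)", "free(right)", "robot_in(rmD)"]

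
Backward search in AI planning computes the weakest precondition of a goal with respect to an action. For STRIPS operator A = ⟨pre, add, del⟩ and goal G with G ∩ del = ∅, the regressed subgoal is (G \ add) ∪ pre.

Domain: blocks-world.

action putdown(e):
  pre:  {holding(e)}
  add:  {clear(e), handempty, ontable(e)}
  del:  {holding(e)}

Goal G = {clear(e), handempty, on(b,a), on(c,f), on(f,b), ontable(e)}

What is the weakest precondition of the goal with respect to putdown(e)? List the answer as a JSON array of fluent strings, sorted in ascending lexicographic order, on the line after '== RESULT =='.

Compute (G \ add) ∪ pre:
  G ∩ del = {}  (empty — regression defined)
  G \ add = {clear(e), handempty, on(b,a), on(c,f), on(f,b), ontable(e)} \ {clear(e), handempty, ontable(e)} = {on(b,a), on(c,f), on(f,b)}
  ∪ pre   = {on(b,a), on(c,f), on(f,b)} ∪ {holding(e)}
          = {holding(e), on(b,a), on(c,f), on(f,b)}

== RESULT ==
["holding(e)", "on(b,a)", "on(c,f)", "on(f,b)"]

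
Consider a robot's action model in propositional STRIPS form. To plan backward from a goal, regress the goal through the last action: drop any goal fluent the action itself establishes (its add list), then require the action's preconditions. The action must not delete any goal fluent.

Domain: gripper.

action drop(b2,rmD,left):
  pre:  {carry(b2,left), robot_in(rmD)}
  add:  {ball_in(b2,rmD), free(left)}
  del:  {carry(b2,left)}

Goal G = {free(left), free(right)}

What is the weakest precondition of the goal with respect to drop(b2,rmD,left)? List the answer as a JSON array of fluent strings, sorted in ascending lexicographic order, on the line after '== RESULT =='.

Regress:
  G ∩ del = {}  (empty — regression defined)
  G \ add = {free(left), free(right)} \ {ball_in(b2,rmD), free(left)} = {free(right)}
  ∪ pre   = {free(right)} ∪ {carry(b2,left), robot_in(rmD)}
          = {carry(b2,left), free(right), robot_in(rmD)}

== RESULT ==
["carry(b2,left)", "free(right)", "robot_in(rmD)"]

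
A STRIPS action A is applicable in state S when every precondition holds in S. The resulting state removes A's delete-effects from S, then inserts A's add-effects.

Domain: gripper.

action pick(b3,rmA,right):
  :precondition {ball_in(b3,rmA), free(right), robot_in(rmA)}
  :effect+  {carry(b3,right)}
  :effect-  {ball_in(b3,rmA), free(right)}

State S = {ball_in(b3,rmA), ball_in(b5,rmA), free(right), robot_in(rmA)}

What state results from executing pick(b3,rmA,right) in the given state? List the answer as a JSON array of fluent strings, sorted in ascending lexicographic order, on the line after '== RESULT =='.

Compute (S \ del) ∪ add:
  pre ⊆ S: {ball_in(b3,rmA), free(right), robot_in(rmA)} ⊆ S  — applicable
  S \ del = {ball_in(b5,rmA), robot_in(rmA)}
  ∪ add   = {ball_in(b5,rmA), carry(b3,right), robot_in(rmA)}

== RESULT ==
["ball_in(b5,rmA)", "carry(b3,right)", "robot_in(rmA)"]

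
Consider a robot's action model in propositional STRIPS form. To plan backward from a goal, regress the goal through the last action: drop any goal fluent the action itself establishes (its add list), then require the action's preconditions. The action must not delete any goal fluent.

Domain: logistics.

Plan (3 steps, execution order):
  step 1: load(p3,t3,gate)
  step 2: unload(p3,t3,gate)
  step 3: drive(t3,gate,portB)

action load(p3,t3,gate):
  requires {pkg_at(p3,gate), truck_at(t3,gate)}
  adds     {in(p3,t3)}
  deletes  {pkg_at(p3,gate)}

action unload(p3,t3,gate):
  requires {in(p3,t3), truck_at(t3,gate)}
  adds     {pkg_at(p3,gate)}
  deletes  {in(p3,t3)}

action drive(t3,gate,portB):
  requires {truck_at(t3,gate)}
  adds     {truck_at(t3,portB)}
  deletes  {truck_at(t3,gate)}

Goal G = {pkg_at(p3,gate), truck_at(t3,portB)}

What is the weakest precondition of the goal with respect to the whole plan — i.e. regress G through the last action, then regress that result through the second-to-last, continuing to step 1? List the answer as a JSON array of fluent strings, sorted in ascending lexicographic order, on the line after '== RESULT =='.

Regress step by step:
  through step 3 (drive(t3,gate,portB)): drop {truck_at(t3,portB)}, keep {pkg_at(p3,gate)}, require {truck_at(t3,gate)}
    → {pkg_at(p3,gate), truck_at(t3,gate)}
  through step 2 (unload(p3,t3,gate)): drop {pkg_at(p3,gate)}, keep {truck_at(t3,gate)}, require {in(p3,t3), truck_at(t3,gate)}
    → {in(p3,t3), truck_at(t3,gate)}
  through step 1 (load(p3,t3,gate)): drop {in(p3,t3)}, keep {truck_at(t3,gate)}, require {pkg_at(p3,gate), truck_at(t3,gate)}
    → {pkg_at(p3,gate), truck_at(t3,gate)}

== RESULT ==
["pkg_at(p3,gate)", "truck_at(t3,gate)"]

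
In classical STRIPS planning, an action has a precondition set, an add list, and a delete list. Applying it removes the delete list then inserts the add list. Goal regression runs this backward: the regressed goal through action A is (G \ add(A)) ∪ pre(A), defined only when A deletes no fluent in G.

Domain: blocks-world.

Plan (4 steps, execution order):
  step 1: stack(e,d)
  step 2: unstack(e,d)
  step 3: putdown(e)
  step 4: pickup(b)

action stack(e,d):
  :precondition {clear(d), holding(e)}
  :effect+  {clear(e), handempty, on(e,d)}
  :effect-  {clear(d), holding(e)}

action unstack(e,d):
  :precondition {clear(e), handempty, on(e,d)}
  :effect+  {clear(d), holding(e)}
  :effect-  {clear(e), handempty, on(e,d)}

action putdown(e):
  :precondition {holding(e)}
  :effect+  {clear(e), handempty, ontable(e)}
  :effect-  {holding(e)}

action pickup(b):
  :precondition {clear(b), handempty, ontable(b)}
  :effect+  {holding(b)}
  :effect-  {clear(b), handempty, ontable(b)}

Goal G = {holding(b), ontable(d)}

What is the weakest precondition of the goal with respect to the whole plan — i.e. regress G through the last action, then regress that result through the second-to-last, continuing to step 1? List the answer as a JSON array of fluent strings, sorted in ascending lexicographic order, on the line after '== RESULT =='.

Regress step by step:
  through step 4 (pickup(b)): drop {holding(b)}, keep {ontable(d)}, require {clear(b), handempty, ontable(b)}
    → {clear(b), handempty, ontable(b), ontable(d)}
  through step 3 (putdown(e)): drop {handempty}, keep {clear(b), ontable(b), ontable(d)}, require {holding(e)}
    → {clear(b), holding(e), ontable(b), ontable(d)}
  through step 2 (unstack(e,d)): drop {holding(e)}, keep {clear(b), ontable(b), ontable(d)}, require {clear(e), handempty, on(e,d)}
    → {clear(b), clear(e), handempty, on(e,d), ontable(b), ontable(d)}
  through step 1 (stack(e,d)): drop {clear(e), handempty, on(e,d)}, keep {clear(b), ontable(b), ontable(d)}, require {clear(d), holding(e)}
    → {clear(b), clear(d), holding(e), ontable(b), ontable(d)}

== RESULT ==
["clear(b)", "clear(d)", "holding(e)", "ontable(b)", "ontable(d)"]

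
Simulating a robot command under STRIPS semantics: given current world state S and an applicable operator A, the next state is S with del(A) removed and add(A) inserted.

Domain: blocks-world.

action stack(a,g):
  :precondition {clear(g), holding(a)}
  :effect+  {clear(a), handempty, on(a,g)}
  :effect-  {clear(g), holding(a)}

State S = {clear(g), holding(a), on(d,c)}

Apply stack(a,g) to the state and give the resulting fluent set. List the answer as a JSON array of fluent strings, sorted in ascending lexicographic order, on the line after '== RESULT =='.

Progress:
  pre ⊆ S: {clear(g), holding(a)} ⊆ S  — applicable
  S \ del = {on(d,c)}
  ∪ add   = {clear(a), handempty, on(a,g), on(d,c)}

== RESULT ==
["clear(a)", "handempty", "on(a,g)", "on(d,c)"]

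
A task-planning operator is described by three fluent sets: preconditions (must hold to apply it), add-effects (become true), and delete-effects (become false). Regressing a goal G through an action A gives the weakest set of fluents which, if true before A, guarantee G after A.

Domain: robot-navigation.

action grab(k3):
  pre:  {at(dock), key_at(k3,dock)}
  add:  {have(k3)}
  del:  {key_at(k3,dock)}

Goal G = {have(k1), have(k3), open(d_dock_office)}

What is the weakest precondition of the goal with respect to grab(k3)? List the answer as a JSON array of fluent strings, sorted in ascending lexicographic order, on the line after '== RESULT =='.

Compute (G \ add) ∪ pre:
  G ∩ del = {}  (empty — regression defined)
  G \ add = {have(k1), have(k3), open(d_dock_office)} \ {have(k3)} = {have(k1), open(d_dock_office)}
  ∪ pre   = {have(k1), open(d_dock_office)} ∪ {at(dock), key_at(k3,dock)}
          = {at(dock), have(k1), key_at(k3,dock), open(d_dock_office)}

== RESULT ==
["at(dock)", "have(k1)", "key_at(k3,dock)", "open(d_dock_office)"]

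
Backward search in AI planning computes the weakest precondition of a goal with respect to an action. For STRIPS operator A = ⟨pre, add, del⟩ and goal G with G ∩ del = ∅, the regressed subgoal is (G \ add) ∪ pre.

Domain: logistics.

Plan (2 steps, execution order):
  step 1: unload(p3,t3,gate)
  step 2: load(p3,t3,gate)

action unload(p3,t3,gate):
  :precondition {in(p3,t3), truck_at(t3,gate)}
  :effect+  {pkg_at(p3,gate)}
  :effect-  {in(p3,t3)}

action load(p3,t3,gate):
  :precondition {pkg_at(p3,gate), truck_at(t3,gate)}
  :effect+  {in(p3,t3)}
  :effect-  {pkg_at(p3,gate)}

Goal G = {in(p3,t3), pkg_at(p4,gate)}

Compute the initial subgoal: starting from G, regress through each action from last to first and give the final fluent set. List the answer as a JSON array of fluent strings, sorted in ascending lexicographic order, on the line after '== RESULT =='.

Work backward from the goal:
  through step 2 (load(p3,t3,gate)): drop {in(p3,t3)}, keep {pkg_at(p4,gate)}, require {pkg_at(p3,gate), truck_at(t3,gate)}
    → {pkg_at(p3,gate), pkg_at(p4,gate), truck_at(t3,gate)}
  through step 1 (unload(p3,t3,gate)): drop {pkg_at(p3,gate)}, keep {pkg_at(p4,gate), truck_at(t3,gate)}, require {in(p3,t3), truck_at(t3,gate)}
    → {in(p3,t3), pkg_at(p4,gate), truck_at(t3,gate)}

== RESULT ==
["in(p3,t3)", "pkg_at(p4,gate)", "truck_at(t3,gate)"]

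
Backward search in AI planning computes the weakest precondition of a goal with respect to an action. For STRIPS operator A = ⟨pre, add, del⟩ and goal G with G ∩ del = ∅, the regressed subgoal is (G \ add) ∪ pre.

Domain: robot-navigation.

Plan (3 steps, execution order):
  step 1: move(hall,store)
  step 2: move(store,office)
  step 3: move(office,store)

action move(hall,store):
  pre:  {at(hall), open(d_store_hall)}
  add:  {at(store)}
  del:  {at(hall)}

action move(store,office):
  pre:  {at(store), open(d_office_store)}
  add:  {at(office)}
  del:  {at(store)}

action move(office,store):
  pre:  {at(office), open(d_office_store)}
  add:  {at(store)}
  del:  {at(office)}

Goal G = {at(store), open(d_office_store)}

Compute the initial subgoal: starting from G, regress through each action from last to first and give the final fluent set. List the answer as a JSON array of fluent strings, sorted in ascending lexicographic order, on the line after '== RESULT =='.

Work backward from the goal:
  through step 3 (move(office,store)): drop {at(store)}, keep {open(d_office_store)}, require {at(office), open(d_office_store)}
    → {at(office), open(d_office_store)}
  through step 2 (move(store,office)): drop {at(office)}, keep {open(d_office_store)}, require {at(store), open(d_office_store)}
    → {at(store), open(d_office_store)}
  through step 1 (move(hall,store)): drop {at(store)}, keep {open(d_office_store)}, require {at(hall), open(d_store_hall)}
    → {at(hall), open(d_office_store), open(d_store_hall)}

== RESULT ==
["at(hall)", "open(d_office_store)", "open(d_store_hall)"]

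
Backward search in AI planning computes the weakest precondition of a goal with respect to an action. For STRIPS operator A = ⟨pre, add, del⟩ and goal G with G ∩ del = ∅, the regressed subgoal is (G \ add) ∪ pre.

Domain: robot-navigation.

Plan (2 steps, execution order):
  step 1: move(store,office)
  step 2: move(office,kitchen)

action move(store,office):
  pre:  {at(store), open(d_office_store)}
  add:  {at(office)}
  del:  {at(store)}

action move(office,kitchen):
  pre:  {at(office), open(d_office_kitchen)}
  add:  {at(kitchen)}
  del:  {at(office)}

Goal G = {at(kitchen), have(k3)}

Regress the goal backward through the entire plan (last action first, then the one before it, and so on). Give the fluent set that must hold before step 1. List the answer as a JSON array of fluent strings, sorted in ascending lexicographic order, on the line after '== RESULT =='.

Work backward from the goal:
  through step 2 (move(office,kitchen)): drop {at(kitchen)}, keep {have(k3)}, require {at(office), open(d_office_kitchen)}
    → {at(office), have(k3), open(d_office_kitchen)}
  through step 1 (move(store,office)): drop {at(office)}, keep {have(k3), open(d_office_kitchen)}, require {at(store), open(d_office_store)}
    → {at(store), have(k3), open(d_office_kitchen), open(d_office_store)}

== RESULT ==
["at(store)", "have(k3)", "open(d_office_kitchen)", "open(d_office_store)"]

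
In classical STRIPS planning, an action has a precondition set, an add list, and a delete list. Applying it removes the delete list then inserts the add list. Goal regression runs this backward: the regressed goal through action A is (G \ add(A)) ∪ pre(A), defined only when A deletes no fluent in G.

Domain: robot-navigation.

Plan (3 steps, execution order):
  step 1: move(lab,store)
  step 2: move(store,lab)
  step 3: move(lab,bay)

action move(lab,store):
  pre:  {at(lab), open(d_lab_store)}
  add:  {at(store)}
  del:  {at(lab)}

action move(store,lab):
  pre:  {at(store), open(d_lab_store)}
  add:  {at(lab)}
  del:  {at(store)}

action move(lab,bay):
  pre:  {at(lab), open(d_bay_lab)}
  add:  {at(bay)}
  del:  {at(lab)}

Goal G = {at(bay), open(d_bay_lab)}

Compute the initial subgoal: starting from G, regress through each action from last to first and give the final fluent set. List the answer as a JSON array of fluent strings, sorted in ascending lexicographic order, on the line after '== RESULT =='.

Work backward from the goal:
  through step 3 (move(lab,bay)): drop {at(bay)}, keep {open(d_bay_lab)}, require {at(lab), open(d_bay_lab)}
    → {at(lab), open(d_bay_lab)}
  through step 2 (move(store,lab)): drop {at(lab)}, keep {open(d_bay_lab)}, require {at(store), open(d_lab_store)}
    → {at(store), open(d_bay_lab), open(d_lab_store)}
  through step 1 (move(lab,store)): drop {at(store)}, keep {open(d_bay_lab), open(d_lab_store)}, require {at(lab), open(d_lab_store)}
    → {at(lab), open(d_bay_lab), open(d_lab_store)}

== RESULT ==
["at(lab)", "open(d_bay_lab)", "open(d_lab_store)"]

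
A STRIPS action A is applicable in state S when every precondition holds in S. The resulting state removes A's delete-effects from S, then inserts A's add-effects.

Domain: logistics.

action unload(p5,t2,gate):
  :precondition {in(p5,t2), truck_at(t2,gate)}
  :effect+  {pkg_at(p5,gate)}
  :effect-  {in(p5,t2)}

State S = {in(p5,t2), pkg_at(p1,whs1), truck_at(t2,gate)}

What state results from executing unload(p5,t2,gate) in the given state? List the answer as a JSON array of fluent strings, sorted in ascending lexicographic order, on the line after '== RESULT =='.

Progress:
  pre ⊆ S: {in(p5,t2), truck_at(t2,gate)} ⊆ S  — applicable
  S \ del = {pkg_at(p1,whs1), truck_at(t2,gate)}
  ∪ add   = {pkg_at(p1,whs1), pkg_at(p5,gate), truck_at(t2,gate)}

== RESULT ==
["pkg_at(p1,whs1)", "pkg_at(p5,gate)", "truck_at(t2,gate)"]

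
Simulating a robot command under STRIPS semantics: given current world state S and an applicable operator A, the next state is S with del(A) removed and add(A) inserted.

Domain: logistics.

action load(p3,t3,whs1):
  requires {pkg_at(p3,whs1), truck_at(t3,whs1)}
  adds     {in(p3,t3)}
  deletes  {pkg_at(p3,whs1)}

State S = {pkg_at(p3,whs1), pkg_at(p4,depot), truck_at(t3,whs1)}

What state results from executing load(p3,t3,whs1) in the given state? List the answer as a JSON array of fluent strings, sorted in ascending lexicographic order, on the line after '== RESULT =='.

Progress:
  pre ⊆ S: {pkg_at(p3,whs1), truck_at(t3,whs1)} ⊆ S  — applicable
  S \ del = {pkg_at(p4,depot), truck_at(t3,whs1)}
  ∪ add   = {in(p3,t3), pkg_at(p4,depot), truck_at(t3,whs1)}

== RESULT ==
["in(p3,t3)", "pkg_at(p4,depot)", "truck_at(t3,whs1)"]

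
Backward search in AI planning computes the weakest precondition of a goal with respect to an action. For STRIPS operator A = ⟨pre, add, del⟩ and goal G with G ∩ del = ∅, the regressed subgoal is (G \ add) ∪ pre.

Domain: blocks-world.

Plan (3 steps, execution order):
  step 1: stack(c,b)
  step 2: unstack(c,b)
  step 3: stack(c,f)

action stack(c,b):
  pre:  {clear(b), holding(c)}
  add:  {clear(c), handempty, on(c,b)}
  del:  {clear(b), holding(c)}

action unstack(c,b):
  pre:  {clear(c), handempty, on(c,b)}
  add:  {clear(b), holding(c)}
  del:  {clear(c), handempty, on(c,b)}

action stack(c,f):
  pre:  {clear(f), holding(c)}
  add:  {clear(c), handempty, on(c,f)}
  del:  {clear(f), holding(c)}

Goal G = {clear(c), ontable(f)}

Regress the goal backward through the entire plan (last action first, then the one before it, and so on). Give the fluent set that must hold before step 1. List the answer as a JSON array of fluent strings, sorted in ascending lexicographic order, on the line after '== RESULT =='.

Regress step by step:
  through step 3 (stack(c,f)): drop {clear(c)}, keep {ontable(f)}, require {clear(f), holding(c)}
    → {clear(f), holding(c), ontable(f)}
  through step 2 (unstack(c,b)): drop {holding(c)}, keep {clear(f), ontable(f)}, require {clear(c), handempty, on(c,b)}
    → {clear(c), clear(f), handempty, on(c,b), ontable(f)}
  through step 1 (stack(c,b)): drop {clear(c), handempty, on(c,b)}, keep {clear(f), ontable(f)}, require {clear(b), holding(c)}
    → {clear(b), clear(f), holding(c), ontable(f)}

== RESULT ==
["clear(b)", "clear(f)", "holding(c)", "ontable(f)"]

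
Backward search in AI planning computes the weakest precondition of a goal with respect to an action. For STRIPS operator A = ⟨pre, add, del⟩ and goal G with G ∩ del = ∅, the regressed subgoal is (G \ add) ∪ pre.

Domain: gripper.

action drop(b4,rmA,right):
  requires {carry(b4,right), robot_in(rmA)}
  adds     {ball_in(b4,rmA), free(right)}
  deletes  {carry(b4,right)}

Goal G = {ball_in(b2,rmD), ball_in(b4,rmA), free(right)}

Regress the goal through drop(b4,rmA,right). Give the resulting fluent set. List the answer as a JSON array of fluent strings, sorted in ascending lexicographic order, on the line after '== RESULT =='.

Regress:
  G ∩ del = {}  (empty — regression defined)
  G \ add = {ball_in(b2,rmD), ball_in(b4,rmA), free(right)} \ {ball_in(b4,rmA), free(right)} = {ball_in(b2,rmD)}
  ∪ pre   = {ball_in(b2,rmD)} ∪ {carry(b4,right), robot_in(rmA)}
          = {ball_in(b2,rmD), carry(b4,right), robot_in(rmA)}

== RESULT ==
["ball_in(b2,rmD)", "carry(b4,right)", "robot_in(rmA)"]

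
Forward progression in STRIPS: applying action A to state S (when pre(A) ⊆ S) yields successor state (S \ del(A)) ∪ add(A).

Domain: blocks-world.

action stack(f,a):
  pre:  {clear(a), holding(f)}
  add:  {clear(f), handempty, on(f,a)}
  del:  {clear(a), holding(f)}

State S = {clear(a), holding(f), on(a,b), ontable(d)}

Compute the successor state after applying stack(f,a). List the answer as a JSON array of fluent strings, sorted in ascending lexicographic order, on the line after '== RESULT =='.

Compute (S \ del) ∪ add:
  pre ⊆ S: {clear(a), holding(f)} ⊆ S  — applicable
  S \ del = {on(a,b), ontable(d)}
  ∪ add   = {clear(f), handempty, on(a,b), on(f,a), ontable(d)}

== RESULT ==
["clear(f)", "handempty", "on(a,b)", "on(f,a)", "ontable(d)"]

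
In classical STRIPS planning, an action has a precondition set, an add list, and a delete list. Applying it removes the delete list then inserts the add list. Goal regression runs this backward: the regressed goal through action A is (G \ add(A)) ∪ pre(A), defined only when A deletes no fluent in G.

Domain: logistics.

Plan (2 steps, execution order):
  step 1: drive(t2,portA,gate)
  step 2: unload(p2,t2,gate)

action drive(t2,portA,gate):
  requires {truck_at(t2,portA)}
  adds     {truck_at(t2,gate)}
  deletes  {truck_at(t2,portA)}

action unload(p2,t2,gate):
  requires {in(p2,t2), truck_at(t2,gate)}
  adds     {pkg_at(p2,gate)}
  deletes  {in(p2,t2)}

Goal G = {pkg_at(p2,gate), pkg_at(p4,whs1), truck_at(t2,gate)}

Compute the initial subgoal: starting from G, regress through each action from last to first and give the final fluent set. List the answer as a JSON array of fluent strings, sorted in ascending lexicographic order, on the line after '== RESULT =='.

Regress step by step:
  through step 2 (unload(p2,t2,gate)): drop {pkg_at(p2,gate)}, keep {pkg_at(p4,whs1), truck_at(t2,gate)}, require {in(p2,t2), truck_at(t2,gate)}
    → {in(p2,t2), pkg_at(p4,whs1), truck_at(t2,gate)}
  through step 1 (drive(t2,portA,gate)): drop {truck_at(t2,gate)}, keep {in(p2,t2), pkg_at(p4,whs1)}, require {truck_at(t2,portA)}
    → {in(p2,t2), pkg_at(p4,whs1), truck_at(t2,portA)}

== RESULT ==
["in(p2,t2)", "pkg_at(p4,whs1)", "truck_at(t2,portA)"]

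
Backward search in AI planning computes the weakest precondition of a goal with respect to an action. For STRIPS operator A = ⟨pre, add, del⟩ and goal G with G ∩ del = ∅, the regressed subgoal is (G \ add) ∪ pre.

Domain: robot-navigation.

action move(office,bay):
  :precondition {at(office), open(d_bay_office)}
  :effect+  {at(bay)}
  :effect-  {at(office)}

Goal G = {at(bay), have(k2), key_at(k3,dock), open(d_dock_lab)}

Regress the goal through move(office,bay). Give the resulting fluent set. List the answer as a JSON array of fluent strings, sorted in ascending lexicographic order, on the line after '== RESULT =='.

Compute (G \ add) ∪ pre:
  G ∩ del = {}  (empty — regression defined)
  G \ add = {at(bay), have(k2), key_at(k3,dock), open(d_dock_lab)} \ {at(bay)} = {have(k2), key_at(k3,dock), open(d_dock_lab)}
  ∪ pre   = {have(k2), key_at(k3,dock), open(d_dock_lab)} ∪ {at(office), open(d_bay_office)}
          = {at(office), have(k2), key_at(k3,dock), open(d_bay_office), open(d_dock_lab)}

== RESULT ==
["at(office)", "have(k2)", "key_at(k3,dock)", "open(d_bay_office)", "open(d_dock_lab)"]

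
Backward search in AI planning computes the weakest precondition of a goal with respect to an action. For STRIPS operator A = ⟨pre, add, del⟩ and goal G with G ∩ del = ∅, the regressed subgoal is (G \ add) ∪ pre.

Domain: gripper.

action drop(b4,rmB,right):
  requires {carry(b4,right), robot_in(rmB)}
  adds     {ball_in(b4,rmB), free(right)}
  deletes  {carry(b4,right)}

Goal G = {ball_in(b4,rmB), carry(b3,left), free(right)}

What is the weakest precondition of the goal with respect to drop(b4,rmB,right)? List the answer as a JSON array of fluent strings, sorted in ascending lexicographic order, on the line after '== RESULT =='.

Regress:
  G ∩ del = {}  (empty — regression defined)
  G \ add = {ball_in(b4,rmB), carry(b3,left), free(right)} \ {ball_in(b4,rmB), free(right)} = {carry(b3,left)}
  ∪ pre   = {carry(b3,left)} ∪ {carry(b4,right), robot_in(rmB)}
          = {carry(b3,left), carry(b4,right), robot_in(rmB)}

== RESULT ==
["carry(b3,left)", "carry(b4,right)", "robot_in(rmB)"]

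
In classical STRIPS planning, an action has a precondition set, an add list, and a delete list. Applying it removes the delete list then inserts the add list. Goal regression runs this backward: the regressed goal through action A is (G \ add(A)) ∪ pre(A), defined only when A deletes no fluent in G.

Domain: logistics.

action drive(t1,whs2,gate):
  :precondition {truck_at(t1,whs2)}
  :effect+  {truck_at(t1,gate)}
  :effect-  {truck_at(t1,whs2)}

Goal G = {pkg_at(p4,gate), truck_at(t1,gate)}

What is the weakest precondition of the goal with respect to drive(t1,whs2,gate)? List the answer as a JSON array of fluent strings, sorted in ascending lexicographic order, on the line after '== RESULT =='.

Regress:
  G ∩ del = {}  (empty — regression defined)
  G \ add = {pkg_at(p4,gate), truck_at(t1,gate)} \ {truck_at(t1,gate)} = {pkg_at(p4,gate)}
  ∪ pre   = {pkg_at(p4,gate)} ∪ {truck_at(t1,whs2)}
          = {pkg_at(p4,gate), truck_at(t1,whs2)}

== RESULT ==
["pkg_at(p4,gate)", "truck_at(t1,whs2)"]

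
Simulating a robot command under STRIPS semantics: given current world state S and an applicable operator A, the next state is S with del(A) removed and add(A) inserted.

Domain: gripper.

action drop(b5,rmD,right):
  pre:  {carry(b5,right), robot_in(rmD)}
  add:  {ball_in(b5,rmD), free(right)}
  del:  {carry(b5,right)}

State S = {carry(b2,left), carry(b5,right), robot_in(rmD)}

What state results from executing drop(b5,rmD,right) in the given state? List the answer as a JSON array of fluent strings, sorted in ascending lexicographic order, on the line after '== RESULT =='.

Compute (S \ del) ∪ add:
  pre ⊆ S: {carry(b5,right), robot_in(rmD)} ⊆ S  — applicable
  S \ del = {carry(b2,left), robot_in(rmD)}
  ∪ add   = {ball_in(b5,rmD), carry(b2,left), free(right), robot_in(rmD)}

== RESULT ==
["ball_in(b5,rmD)", "carry(b2,left)", "free(right)", "robot_in(rmD)"]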